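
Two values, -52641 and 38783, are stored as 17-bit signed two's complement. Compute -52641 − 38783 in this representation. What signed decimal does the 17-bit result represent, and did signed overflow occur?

-52641 → 10011001001011111
38783 → 01001011101111111
Subtract via negate-and-add: invert 01001011101111111 + 1 = 10110100010000001 (i.e. -38783).
  10011001001011111
+ 10110100010000001
= 01001101011100000  (discard carry-out 1)
Result 01001101011100000: MSB = 0 → value 39648.
Both addends (after negating the subtrahend) are negative but the stored result is non-negative: signed overflow. The true value -52641 − 38783 = -91424 lies outside [-65536, 65535].

39648; overflow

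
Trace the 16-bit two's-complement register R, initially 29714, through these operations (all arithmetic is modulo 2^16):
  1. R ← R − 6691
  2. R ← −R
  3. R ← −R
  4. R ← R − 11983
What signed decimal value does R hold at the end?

Start: R = 29714 = 0111010000010010.
R = 29714 − 6691 = 23023 = 0101100111101111
R = −(23023) = -23023 = 1010011000010001
R = −(-23023) = 23023 = 0101100111101111
R = 23023 − 11983 = 11040 = 0010101100100000

11040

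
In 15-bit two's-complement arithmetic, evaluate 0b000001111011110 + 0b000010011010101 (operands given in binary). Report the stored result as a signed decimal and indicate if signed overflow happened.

0b000001111011110 → 000001111011110 = 990 (signed)
0b000010011010101 → 000010011010101 = 1237 (signed)
  000001111011110
+ 000010011010101
= 000100010110011
Result 000100010110011: MSB = 0 → value 2227.
Both addends are non-negative and so is the stored result: no signed overflow.

2227; no overflow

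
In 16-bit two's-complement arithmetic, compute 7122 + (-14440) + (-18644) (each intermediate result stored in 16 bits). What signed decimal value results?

7122 + (-14440) = -7318 (1110001101101010)
-7318 + (-18644) = -25962 (1001101010010110)

-25962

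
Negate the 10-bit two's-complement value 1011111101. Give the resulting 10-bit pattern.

Invert: 0100000010. Add 1: 0100000011.
Check: 1011111101 = -259, 0100000011 = 259.

0100000011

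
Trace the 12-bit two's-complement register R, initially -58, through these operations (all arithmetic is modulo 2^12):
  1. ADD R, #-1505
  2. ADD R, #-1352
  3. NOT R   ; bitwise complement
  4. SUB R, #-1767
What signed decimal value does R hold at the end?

Start: R = -58 = 111111000110.
R = -58 + (-1505) = -1563 = 100111100101
R = -1563 + (-1352) = -2915; wraps to 1181 = 010010011101
R = NOT 010010011101 = 101101100010 = -1182
R = -1182 − (-1767) = 585 = 001001001001

585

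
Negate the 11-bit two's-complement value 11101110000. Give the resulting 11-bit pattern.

Invert: 00010001111. Add 1: 00010010000.

00010010000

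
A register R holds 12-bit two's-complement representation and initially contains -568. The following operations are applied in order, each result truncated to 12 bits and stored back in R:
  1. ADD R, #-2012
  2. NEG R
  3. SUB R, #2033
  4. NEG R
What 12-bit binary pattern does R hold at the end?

110111011101

Start: R = -568 = 110111001000.
R = -568 + (-2012) = -2580; wraps to 1516 = 010111101100
R = −(1516) = -1516 = 101000010100
R = -1516 − 2033 = -3549; wraps to 547 = 001000100011
R = −(547) = -547 = 110111011101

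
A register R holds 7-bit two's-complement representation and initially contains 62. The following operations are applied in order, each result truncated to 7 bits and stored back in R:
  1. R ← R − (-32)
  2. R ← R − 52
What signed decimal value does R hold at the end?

42

Start: R = 62 = 0111110.
R = 62 − (-32) = 94; wraps to -34 = 1011110
R = -34 − 52 = -86; wraps to 42 = 0101010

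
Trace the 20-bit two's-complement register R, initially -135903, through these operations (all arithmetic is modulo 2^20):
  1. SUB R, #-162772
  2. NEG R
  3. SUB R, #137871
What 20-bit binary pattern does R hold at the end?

Start: R = -135903 = 11011110110100100001.
R = -135903 − (-162772) = 26869 = 00000110100011110101
R = −(26869) = -26869 = 11111001011100001011
R = -26869 − 137871 = -164740 = 11010111110001111100

11010111110001111100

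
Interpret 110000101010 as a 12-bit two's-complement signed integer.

MSB is 1, so the value is negative.
Unsigned reading: 3114. Subtract 2^12 = 4096: 3114 − 4096 = -982.

-982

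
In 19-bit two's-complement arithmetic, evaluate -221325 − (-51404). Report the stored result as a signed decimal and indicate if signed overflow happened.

-169921; no overflow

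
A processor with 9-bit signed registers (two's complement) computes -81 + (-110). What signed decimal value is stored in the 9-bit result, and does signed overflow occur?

-191; no overflow

-81 → 110101111
-110 → 110010010
  110101111
+ 110010010
= 101000001  (discard carry-out 1)
Result 101000001: MSB = 1 → 321 − 512 = -191.
Both addends are negative and so is the stored result: no signed overflow.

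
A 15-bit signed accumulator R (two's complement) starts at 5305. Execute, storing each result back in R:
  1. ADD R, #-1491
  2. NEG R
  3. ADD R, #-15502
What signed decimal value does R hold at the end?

13452

Start: R = 5305 = 001010010111001.
R = 5305 + (-1491) = 3814 = 000111011100110
R = −(3814) = -3814 = 111000100011010
R = -3814 + (-15502) = -19316; wraps to 13452 = 011010010001100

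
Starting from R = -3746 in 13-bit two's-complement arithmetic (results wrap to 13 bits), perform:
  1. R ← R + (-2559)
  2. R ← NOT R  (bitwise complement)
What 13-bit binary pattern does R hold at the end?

Start: R = -3746 = 1000101011110.
R = -3746 + (-2559) = -6305; wraps to 1887 = 0011101011111
R = NOT 0011101011111 = 1100010100000 = -1888

1100010100000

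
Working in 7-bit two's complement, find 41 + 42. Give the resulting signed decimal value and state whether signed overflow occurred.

-45; overflow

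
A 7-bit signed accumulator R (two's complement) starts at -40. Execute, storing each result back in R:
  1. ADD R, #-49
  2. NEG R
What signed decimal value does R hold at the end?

Start: R = -40 = 1011000.
R = -40 + (-49) = -89; wraps to 39 = 0100111
R = −(39) = -39 = 1011001

-39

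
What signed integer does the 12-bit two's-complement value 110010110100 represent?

-844

MSB is 1, so the value is negative.
Unsigned reading: 3252. Subtract 2^12 = 4096: 3252 − 4096 = -844.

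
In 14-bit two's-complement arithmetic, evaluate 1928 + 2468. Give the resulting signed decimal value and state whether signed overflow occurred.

1928 → 00011110001000
2468 → 00100110100100
  00011110001000
+ 00100110100100
= 01000100101100
Result 01000100101100: MSB = 0 → value 4396.
Both addends are non-negative and so is the stored result: no signed overflow.

4396; no overflow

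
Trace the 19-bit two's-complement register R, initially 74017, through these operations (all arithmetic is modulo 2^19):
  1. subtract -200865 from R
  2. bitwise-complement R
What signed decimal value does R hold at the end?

249405

Start: R = 74017 = 0010010000100100001.
R = 74017 − (-200865) = 274882; wraps to -249406 = 1000011000111000010
R = NOT 1000011000111000010 = 0111100111000111101 = 249405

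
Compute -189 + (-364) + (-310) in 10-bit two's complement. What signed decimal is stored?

-189 + (-364) = -553 → wraps to 471 (0111010111)
471 + (-310) = 161 (0010100001)

161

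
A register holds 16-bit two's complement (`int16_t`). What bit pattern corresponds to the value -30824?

1000011110011000

|-30824| = 30824 = 0111100001101000 in 16 bits.
Invert the bits: 1000011110010111. Add 1: 1000011110011000.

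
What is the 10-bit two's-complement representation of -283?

1011100101

|-283| = 283 = 0100011011 in 10 bits.
Invert the bits: 1011100100. Add 1: 1011100101.
Check: 1011100101 reads as 741 − 1024 = -283.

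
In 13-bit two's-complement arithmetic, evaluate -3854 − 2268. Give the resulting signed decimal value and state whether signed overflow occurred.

-3854 → 1000011110010
2268 → 0100011011100
Subtract via negate-and-add: invert 0100011011100 + 1 = 1011100100100 (i.e. -2268).
  1000011110010
+ 1011100100100
= 0100000010110  (discard carry-out 1)
Result 0100000010110: MSB = 0 → value 2070.
Both addends (after negating the subtrahend) are negative but the stored result is non-negative: signed overflow. The true value -3854 − 2268 = -6122 lies outside [-4096, 4095].

2070; overflow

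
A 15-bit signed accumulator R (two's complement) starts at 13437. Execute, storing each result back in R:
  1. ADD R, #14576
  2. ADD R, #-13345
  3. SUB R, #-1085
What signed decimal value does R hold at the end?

Start: R = 13437 = 011010001111101.
R = 13437 + 14576 = 28013; wraps to -4755 = 110110101101101
R = -4755 + (-13345) = -18100; wraps to 14668 = 011100101001100
R = 14668 − (-1085) = 15753 = 011110110001001

15753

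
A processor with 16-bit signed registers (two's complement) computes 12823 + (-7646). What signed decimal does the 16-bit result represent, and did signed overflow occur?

5177; no overflow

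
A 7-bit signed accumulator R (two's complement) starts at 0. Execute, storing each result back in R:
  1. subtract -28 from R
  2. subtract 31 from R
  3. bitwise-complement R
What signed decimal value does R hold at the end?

2

Start: R = 0 = 0000000.
R = 0 − (-28) = 28 = 0011100
R = 28 − 31 = -3 = 1111101
R = NOT 1111101 = 0000010 = 2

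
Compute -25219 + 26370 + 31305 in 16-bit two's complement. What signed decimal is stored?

32456

-25219 + 26370 = 1151 (0000010001111111)
1151 + 31305 = 32456 (0111111011001000)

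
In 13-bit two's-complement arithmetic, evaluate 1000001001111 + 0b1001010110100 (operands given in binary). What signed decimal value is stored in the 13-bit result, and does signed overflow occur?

771; overflow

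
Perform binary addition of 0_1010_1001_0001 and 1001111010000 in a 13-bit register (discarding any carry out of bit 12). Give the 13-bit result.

1111001100001

  0101010010001
+ 1001111010000
= 1111001100001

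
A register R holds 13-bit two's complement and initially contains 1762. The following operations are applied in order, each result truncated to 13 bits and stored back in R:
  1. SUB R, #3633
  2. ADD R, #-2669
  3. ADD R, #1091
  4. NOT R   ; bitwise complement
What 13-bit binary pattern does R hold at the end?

0110101111000

Start: R = 1762 = 0011011100010.
R = 1762 − 3633 = -1871 = 1100010110001
R = -1871 + (-2669) = -4540; wraps to 3652 = 0111001000100
R = 3652 + 1091 = 4743; wraps to -3449 = 1001010000111
R = NOT 1001010000111 = 0110101111000 = 3448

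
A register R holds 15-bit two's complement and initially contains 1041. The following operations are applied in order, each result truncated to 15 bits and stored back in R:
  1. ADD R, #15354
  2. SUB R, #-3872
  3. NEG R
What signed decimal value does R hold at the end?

Start: R = 1041 = 000010000010001.
R = 1041 + 15354 = 16395; wraps to -16373 = 100000000001011
R = -16373 − (-3872) = -12501 = 100111100101011
R = −(-12501) = 12501 = 011000011010101

12501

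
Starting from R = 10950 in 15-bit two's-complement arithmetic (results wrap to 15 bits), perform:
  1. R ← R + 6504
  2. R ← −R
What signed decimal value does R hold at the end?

15314

Start: R = 10950 = 010101011000110.
R = 10950 + 6504 = 17454; wraps to -15314 = 100010000101110
R = −(-15314) = 15314 = 011101111010010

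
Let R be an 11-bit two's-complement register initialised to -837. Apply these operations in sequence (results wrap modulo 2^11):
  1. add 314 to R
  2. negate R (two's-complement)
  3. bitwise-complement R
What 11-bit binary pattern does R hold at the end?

10111110100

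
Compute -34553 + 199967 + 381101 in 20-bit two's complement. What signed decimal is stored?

-502061

-34553 + 199967 = 165414 (00101000011000100110)
165414 + 381101 = 546515 → wraps to -502061 (10000101011011010011)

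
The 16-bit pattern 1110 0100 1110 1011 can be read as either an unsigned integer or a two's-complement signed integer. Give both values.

unsigned = 58603, signed = -6933

Unsigned: 1110010011101011 = 58603.
Signed: MSB=1 → 58603 − 65536 = -6933.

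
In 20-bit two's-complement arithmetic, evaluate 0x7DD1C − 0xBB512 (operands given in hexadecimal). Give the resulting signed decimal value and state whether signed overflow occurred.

0x7DD1C = 01111101110100011100 = 515356 (signed)
0xBB512 = 10111011010100010010 = -281326 (signed)
Subtract via negate-and-add: invert 10111011010100010010 + 1 = 01000100101011101110 (i.e. 281326).
  01111101110100011100
+ 01000100101011101110
= 11000010100000001010
Result 11000010100000001010: MSB = 1 → 796682 − 1048576 = -251894.
Both addends (after negating the subtrahend) are non-negative but the stored result is negative: signed overflow. The true value 515356 − (-281326) = 796682 lies outside [-524288, 524287].

-251894; overflow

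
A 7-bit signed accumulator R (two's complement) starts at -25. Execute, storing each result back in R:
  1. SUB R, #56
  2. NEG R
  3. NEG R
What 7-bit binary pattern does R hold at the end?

Start: R = -25 = 1100111.
R = -25 − 56 = -81; wraps to 47 = 0101111
R = −(47) = -47 = 1010001
R = −(-47) = 47 = 0101111

0101111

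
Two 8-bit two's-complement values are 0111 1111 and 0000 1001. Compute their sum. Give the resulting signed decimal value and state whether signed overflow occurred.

-120; overflow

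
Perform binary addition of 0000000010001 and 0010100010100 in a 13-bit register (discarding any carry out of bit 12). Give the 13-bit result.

  0000000010001
+ 0010100010100
= 0010100100101

0010100100101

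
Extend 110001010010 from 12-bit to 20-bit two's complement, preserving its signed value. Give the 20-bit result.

11111111110001010010

MSB of 110001010010 is 1; replicate it into the new high bits.
11111111|110001010010 → 11111111110001010010 (still -942).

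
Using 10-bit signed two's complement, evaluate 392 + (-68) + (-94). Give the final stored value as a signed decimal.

392 + (-68) = 324 (0101000100)
324 + (-94) = 230 (0011100110)

230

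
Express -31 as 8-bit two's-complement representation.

11100001

|-31| = 31 = 00011111 in 8 bits.
Invert the bits: 11100000. Add 1: 11100001.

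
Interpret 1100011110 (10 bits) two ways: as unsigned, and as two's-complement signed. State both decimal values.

Unsigned: 1100011110 = 798.
Signed: MSB=1 → 798 − 1024 = -226.

unsigned = 798, signed = -226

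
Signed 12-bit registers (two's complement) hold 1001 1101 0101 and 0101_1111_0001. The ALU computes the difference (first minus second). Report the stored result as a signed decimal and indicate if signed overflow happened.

1001 1101 0101 → 100111010101 = -1579 (signed)
0101_1111_0001 → 010111110001 = 1521 (signed)
Subtract via negate-and-add: invert 010111110001 + 1 = 101000001111 (i.e. -1521).
  100111010101
+ 101000001111
= 001111100100  (discard carry-out 1)
Result 001111100100: MSB = 0 → value 996.
Both addends (after negating the subtrahend) are negative but the stored result is non-negative: signed overflow. The true value -1579 − 1521 = -3100 lies outside [-2048, 2047].

996; overflow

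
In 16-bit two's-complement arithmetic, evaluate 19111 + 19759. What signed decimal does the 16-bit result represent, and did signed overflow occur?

-26666; overflow

19111 → 0100101010100111
19759 → 0100110100101111
  0100101010100111
+ 0100110100101111
= 1001011111010110
Result 1001011111010110: MSB = 1 → 38870 − 65536 = -26666.
Both addends are non-negative but the stored result is negative: signed overflow. The true value 19111 + 19759 = 38870 lies outside [-32768, 32767].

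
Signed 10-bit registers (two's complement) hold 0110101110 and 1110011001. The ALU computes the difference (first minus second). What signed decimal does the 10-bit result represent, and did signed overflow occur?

0110101110 = 430 (signed)
1110011001 = -103 (signed)
Subtract via negate-and-add: invert 1110011001 + 1 = 0001100111 (i.e. 103).
  0110101110
+ 0001100111
= 1000010101
Result 1000010101: MSB = 1 → 533 − 1024 = -491.
Both addends (after negating the subtrahend) are non-negative but the stored result is negative: signed overflow. The true value 430 − (-103) = 533 lies outside [-512, 511].

-491; overflow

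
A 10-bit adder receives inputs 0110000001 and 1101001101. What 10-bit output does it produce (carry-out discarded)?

  0110000001
+ 1101001101
= 0011001110  (discard carry-out 1)

0011001110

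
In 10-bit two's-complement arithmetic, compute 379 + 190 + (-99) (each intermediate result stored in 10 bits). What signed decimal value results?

379 + 190 = 569 → wraps to -455 (1000111001)
-455 + (-99) = -554 → wraps to 470 (0111010110)

470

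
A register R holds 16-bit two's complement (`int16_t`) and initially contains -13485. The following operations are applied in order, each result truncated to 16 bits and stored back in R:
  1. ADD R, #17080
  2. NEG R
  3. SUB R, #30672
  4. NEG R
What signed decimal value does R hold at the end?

Start: R = -13485 = 1100101101010011.
R = -13485 + 17080 = 3595 = 0000111000001011
R = −(3595) = -3595 = 1111000111110101
R = -3595 − 30672 = -34267; wraps to 31269 = 0111101000100101
R = −(31269) = -31269 = 1000010111011011

-31269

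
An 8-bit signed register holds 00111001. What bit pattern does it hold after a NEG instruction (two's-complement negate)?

11000111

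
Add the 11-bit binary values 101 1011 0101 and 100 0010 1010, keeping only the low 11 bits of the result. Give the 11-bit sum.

  10110110101
+ 10000101010
= 00111011111  (discard carry-out 1)

00111011111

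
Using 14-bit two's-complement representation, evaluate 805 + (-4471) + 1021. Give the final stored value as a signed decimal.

805 + (-4471) = -3666 (11000110101110)
-3666 + 1021 = -2645 (11010110101011)

-2645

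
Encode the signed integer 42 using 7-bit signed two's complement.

42 is non-negative, so write it directly in 7 bits: 0101010.

0101010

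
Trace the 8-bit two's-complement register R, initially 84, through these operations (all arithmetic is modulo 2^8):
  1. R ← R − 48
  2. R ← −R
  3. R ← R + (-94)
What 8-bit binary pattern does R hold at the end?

01111110

Start: R = 84 = 01010100.
R = 84 − 48 = 36 = 00100100
R = −(36) = -36 = 11011100
R = -36 + (-94) = -130; wraps to 126 = 01111110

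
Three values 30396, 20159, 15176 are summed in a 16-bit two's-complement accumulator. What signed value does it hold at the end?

30396 + 20159 = 50555 → wraps to -14981 (1100010101111011)
-14981 + 15176 = 195 (0000000011000011)

195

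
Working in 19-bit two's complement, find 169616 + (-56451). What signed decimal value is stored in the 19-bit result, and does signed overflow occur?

169616 → 0101001011010010000
-56451 → 1110010001101111101
  0101001011010010000
+ 1110010001101111101
= 0011011101000001101  (discard carry-out 1)
Result 0011011101000001101: MSB = 0 → value 113165.
Addends have opposite signs, so signed overflow cannot occur.

113165; no overflow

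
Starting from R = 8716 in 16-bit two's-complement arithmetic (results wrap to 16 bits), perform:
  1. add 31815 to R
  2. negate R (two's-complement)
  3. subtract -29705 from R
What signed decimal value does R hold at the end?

Start: R = 8716 = 0010001000001100.
R = 8716 + 31815 = 40531; wraps to -25005 = 1001111001010011
R = −(-25005) = 25005 = 0110000110101101
R = 25005 − (-29705) = 54710; wraps to -10826 = 1101010110110110

-10826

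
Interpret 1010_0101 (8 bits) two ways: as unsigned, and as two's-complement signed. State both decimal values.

Unsigned: 10100101 = 165.
Signed: MSB=1 → 165 − 256 = -91.

unsigned = 165, signed = -91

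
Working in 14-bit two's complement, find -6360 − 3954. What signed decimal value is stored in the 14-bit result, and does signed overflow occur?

-6360 → 10011100101000
3954 → 00111101110010
Subtract via negate-and-add: invert 00111101110010 + 1 = 11000010001110 (i.e. -3954).
  10011100101000
+ 11000010001110
= 01011110110110  (discard carry-out 1)
Result 01011110110110: MSB = 0 → value 6070.
Both addends (after negating the subtrahend) are negative but the stored result is non-negative: signed overflow. The true value -6360 − 3954 = -10314 lies outside [-8192, 8191].

6070; overflow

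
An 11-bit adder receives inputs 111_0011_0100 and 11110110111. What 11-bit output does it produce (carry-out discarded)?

11011101011

  11100110100
+ 11110110111
= 11011101011  (discard carry-out 1)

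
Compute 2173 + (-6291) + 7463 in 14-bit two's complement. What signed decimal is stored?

3345

2173 + (-6291) = -4118 (10111111101010)
-4118 + 7463 = 3345 (00110100010001)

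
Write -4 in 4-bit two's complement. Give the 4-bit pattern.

|-4| = 4 = 0100 in 4 bits.
Invert the bits: 1011. Add 1: 1100.

1100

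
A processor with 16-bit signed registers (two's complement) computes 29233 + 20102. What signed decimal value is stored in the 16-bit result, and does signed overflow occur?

29233 → 0111001000110001
20102 → 0100111010000110
  0111001000110001
+ 0100111010000110
= 1100000010110111
Result 1100000010110111: MSB = 1 → 49335 − 65536 = -16201.
Both addends are non-negative but the stored result is negative: signed overflow. The true value 29233 + 20102 = 49335 lies outside [-32768, 32767].

-16201; overflow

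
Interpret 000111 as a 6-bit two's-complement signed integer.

MSB is 0, so the value is non-negative: 000111 = 7.

7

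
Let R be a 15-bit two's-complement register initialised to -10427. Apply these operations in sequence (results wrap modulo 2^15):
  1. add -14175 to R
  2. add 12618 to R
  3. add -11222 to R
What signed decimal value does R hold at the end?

9562

Start: R = -10427 = 101011101000101.
R = -10427 + (-14175) = -24602; wraps to 8166 = 001111111100110
R = 8166 + 12618 = 20784; wraps to -11984 = 101000100110000
R = -11984 + (-11222) = -23206; wraps to 9562 = 010010101011010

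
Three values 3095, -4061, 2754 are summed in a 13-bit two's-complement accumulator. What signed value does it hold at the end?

1788

3095 + (-4061) = -966 (1110000111010)
-966 + 2754 = 1788 (0011011111100)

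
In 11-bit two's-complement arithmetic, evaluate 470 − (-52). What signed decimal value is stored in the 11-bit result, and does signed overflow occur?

522; no overflow

470 → 00111010110
-52 → 11111001100
Subtract via negate-and-add: invert 11111001100 + 1 = 00000110100 (i.e. 52).
  00111010110
+ 00000110100
= 01000001010
Result 01000001010: MSB = 0 → value 522.
Both addends (after negating the subtrahend) are non-negative and so is the stored result: no signed overflow.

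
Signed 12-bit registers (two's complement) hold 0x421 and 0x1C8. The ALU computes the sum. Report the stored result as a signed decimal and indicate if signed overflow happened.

1513; no overflow

0x421 = 010000100001 = 1057 (signed)
0x1C8 = 000111001000 = 456 (signed)
  010000100001
+ 000111001000
= 010111101001
Result 010111101001: MSB = 0 → value 1513.
Both addends are non-negative and so is the stored result: no signed overflow.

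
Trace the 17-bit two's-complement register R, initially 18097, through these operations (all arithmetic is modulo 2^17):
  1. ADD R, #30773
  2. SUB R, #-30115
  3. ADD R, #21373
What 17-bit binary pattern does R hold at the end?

Start: R = 18097 = 00100011010110001.
R = 18097 + 30773 = 48870 = 01011111011100110
R = 48870 − (-30115) = 78985; wraps to -52087 = 10011010010001001
R = -52087 + 21373 = -30714 = 11000100000000110

11000100000000110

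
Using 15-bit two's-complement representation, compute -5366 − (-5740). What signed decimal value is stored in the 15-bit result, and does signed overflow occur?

374; no overflow

-5366 → 110101100001010
-5740 → 110100110010100
Subtract via negate-and-add: invert 110100110010100 + 1 = 001011001101100 (i.e. 5740).
  110101100001010
+ 001011001101100
= 000000101110110  (discard carry-out 1)
Result 000000101110110: MSB = 0 → value 374.
Addends (after negating the subtrahend) have opposite signs, so signed overflow cannot occur.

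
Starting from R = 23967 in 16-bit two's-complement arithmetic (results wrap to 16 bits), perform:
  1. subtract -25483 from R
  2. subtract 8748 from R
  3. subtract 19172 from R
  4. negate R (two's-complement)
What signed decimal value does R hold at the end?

Start: R = 23967 = 0101110110011111.
R = 23967 − (-25483) = 49450; wraps to -16086 = 1100000100101010
R = -16086 − 8748 = -24834 = 1001111011111110
R = -24834 − 19172 = -44006; wraps to 21530 = 0101010000011010
R = −(21530) = -21530 = 1010101111100110

-21530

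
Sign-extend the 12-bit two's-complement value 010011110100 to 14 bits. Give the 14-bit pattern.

00010011110100

MSB of 010011110100 is 0; replicate it into the new high bits.
00|010011110100 → 00010011110100 (still 1268).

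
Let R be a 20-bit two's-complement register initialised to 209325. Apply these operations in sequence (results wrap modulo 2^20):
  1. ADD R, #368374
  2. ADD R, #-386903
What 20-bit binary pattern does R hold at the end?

00101110100101001100

Start: R = 209325 = 00110011000110101101.
R = 209325 + 368374 = 577699; wraps to -470877 = 10001101000010100011
R = -470877 + (-386903) = -857780; wraps to 190796 = 00101110100101001100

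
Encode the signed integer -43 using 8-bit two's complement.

|-43| = 43 = 00101011 in 8 bits.
Invert the bits: 11010100. Add 1: 11010101.

11010101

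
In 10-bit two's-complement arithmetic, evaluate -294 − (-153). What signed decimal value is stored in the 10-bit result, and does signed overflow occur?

-294 → 1011011010
-153 → 1101100111
Subtract via negate-and-add: invert 1101100111 + 1 = 0010011001 (i.e. 153).
  1011011010
+ 0010011001
= 1101110011
Result 1101110011: MSB = 1 → 883 − 1024 = -141.
Addends (after negating the subtrahend) have opposite signs, so signed overflow cannot occur.

-141; no overflow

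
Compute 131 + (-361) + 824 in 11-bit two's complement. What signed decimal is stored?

594

131 + (-361) = -230 (11100011010)
-230 + 824 = 594 (01001010010)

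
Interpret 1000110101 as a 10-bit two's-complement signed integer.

-459

MSB is 1, so the value is negative.
Unsigned reading: 565. Subtract 2^10 = 1024: 565 − 1024 = -459.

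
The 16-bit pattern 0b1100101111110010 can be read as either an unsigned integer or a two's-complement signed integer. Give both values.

unsigned = 52210, signed = -13326

Unsigned: 1100101111110010 = 52210.
Signed: MSB=1 → 52210 − 65536 = -13326.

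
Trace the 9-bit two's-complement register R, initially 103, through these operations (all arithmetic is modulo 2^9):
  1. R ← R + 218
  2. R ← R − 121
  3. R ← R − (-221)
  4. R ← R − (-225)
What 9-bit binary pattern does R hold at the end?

Start: R = 103 = 001100111.
R = 103 + 218 = 321; wraps to -191 = 101000001
R = -191 − 121 = -312; wraps to 200 = 011001000
R = 200 − (-221) = 421; wraps to -91 = 110100101
R = -91 − (-225) = 134 = 010000110

010000110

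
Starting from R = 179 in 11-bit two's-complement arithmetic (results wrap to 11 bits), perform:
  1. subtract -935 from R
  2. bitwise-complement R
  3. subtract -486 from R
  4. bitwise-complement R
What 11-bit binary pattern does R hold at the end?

01001110100

Start: R = 179 = 00010110011.
R = 179 − (-935) = 1114; wraps to -934 = 10001011010
R = NOT 10001011010 = 01110100101 = 933
R = 933 − (-486) = 1419; wraps to -629 = 10110001011
R = NOT 10110001011 = 01001110100 = 628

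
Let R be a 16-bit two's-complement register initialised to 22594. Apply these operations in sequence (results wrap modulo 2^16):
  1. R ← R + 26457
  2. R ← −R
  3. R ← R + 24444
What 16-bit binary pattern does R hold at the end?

Start: R = 22594 = 0101100001000010.
R = 22594 + 26457 = 49051; wraps to -16485 = 1011111110011011
R = −(-16485) = 16485 = 0100000001100101
R = 16485 + 24444 = 40929; wraps to -24607 = 1001111111100001

1001111111100001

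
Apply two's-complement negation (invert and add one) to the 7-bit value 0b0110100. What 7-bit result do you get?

1001100

Invert: 1001011. Add 1: 1001100.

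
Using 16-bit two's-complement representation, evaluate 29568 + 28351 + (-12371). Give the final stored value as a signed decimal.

-19988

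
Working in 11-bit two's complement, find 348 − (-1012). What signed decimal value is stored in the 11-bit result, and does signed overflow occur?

-688; overflow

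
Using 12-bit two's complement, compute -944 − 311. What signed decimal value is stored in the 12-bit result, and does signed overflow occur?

-1255; no overflow

-944 → 110001010000
311 → 000100110111
Subtract via negate-and-add: invert 000100110111 + 1 = 111011001001 (i.e. -311).
  110001010000
+ 111011001001
= 101100011001  (discard carry-out 1)
Result 101100011001: MSB = 1 → 2841 − 4096 = -1255.
Both addends (after negating the subtrahend) are negative and so is the stored result: no signed overflow.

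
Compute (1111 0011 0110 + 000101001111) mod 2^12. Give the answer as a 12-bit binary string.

000010000101

  111100110110
+ 000101001111
= 000010000101  (discard carry-out 1)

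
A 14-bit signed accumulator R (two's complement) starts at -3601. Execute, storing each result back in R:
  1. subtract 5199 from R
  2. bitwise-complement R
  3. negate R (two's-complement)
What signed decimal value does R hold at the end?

7585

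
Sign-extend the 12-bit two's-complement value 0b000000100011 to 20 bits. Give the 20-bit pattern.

MSB of 000000100011 is 0; replicate it into the new high bits.
00000000|000000100011 → 00000000000000100011 (still 35).

00000000000000100011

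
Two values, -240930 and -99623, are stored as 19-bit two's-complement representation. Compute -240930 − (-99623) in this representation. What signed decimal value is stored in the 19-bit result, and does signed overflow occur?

-141307; no overflow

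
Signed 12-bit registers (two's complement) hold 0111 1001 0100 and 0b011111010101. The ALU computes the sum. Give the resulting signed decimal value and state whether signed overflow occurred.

-151; overflow

0111 1001 0100 → 011110010100 = 1940 (signed)
0b011111010101 → 011111010101 = 2005 (signed)
  011110010100
+ 011111010101
= 111101101001
Result 111101101001: MSB = 1 → 3945 − 4096 = -151.
Both addends are non-negative but the stored result is negative: signed overflow. The true value 1940 + 2005 = 3945 lies outside [-2048, 2047].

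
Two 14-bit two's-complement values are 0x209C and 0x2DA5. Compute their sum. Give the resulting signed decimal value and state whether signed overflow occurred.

3649; overflow

0x209C = 10000010011100 = -8036 (signed)
0x2DA5 = 10110110100101 = -4699 (signed)
  10000010011100
+ 10110110100101
= 00111001000001  (discard carry-out 1)
Result 00111001000001: MSB = 0 → value 3649.
Both addends are negative but the stored result is non-negative: signed overflow. The true value -8036 + (-4699) = -12735 lies outside [-8192, 8191].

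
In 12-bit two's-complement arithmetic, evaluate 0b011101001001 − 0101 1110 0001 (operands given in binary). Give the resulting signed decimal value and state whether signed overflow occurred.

360; no overflow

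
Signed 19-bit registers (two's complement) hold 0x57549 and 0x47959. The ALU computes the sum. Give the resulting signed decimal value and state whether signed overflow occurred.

126626; overflow

0x57549 = 1010111010101001001 = -166583 (signed)
0x47959 = 1000111100101011001 = -231079 (signed)
  1010111010101001001
+ 1000111100101011001
= 0011110111010100010  (discard carry-out 1)
Result 0011110111010100010: MSB = 0 → value 126626.
Both addends are negative but the stored result is non-negative: signed overflow. The true value -166583 + (-231079) = -397662 lies outside [-262144, 262143].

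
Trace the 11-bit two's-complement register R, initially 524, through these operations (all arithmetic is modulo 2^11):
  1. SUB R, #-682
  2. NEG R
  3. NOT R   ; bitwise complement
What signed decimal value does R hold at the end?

-843

Start: R = 524 = 01000001100.
R = 524 − (-682) = 1206; wraps to -842 = 10010110110
R = −(-842) = 842 = 01101001010
R = NOT 01101001010 = 10010110101 = -843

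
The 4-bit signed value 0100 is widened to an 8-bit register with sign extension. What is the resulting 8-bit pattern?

MSB of 0100 is 0; replicate it into the new high bits.
0000|0100 → 00000100 (still 4).

00000100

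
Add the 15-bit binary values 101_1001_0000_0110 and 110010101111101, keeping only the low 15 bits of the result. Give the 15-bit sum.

011111010000011

  101100100000110
+ 110010101111101
= 011111010000011  (discard carry-out 1)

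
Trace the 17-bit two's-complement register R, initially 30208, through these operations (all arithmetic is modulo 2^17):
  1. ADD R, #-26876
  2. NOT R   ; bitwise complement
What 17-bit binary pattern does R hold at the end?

Start: R = 30208 = 00111011000000000.
R = 30208 + (-26876) = 3332 = 00000110100000100
R = NOT 00000110100000100 = 11111001011111011 = -3333

11111001011111011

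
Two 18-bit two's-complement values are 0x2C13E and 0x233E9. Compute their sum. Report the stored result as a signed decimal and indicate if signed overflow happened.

0x2C13E = 101100000100111110 = -81602 (signed)
0x233E9 = 100011001111101001 = -117783 (signed)
  101100000100111110
+ 100011001111101001
= 001111010100100111  (discard carry-out 1)
Result 001111010100100111: MSB = 0 → value 62759.
Both addends are negative but the stored result is non-negative: signed overflow. The true value -81602 + (-117783) = -199385 lies outside [-131072, 131071].

62759; overflow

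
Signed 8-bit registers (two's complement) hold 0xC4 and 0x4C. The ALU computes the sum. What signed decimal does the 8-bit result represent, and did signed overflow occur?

0xC4 = 11000100 = -60 (signed)
0x4C = 01001100 = 76 (signed)
  11000100
+ 01001100
= 00010000  (discard carry-out 1)
Result 00010000: MSB = 0 → value 16.
Addends have opposite signs, so signed overflow cannot occur.

16; no overflow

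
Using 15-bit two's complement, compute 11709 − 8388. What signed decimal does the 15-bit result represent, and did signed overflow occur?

3321; no overflow

11709 → 010110110111101
8388 → 010000011000100
Subtract via negate-and-add: invert 010000011000100 + 1 = 101111100111100 (i.e. -8388).
  010110110111101
+ 101111100111100
= 000110011111001  (discard carry-out 1)
Result 000110011111001: MSB = 0 → value 3321.
Addends (after negating the subtrahend) have opposite signs, so signed overflow cannot occur.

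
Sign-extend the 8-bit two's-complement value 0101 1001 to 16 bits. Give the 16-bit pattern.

MSB of 01011001 is 0; replicate it into the new high bits.
00000000|01011001 → 0000000001011001 (still 89).

0000000001011001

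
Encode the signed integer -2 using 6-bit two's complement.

|-2| = 2 = 000010 in 6 bits.
Invert the bits: 111101. Add 1: 111110.
Check: 111110 reads as 62 − 64 = -2.

111110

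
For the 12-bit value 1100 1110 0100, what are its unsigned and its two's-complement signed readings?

Unsigned: 110011100100 = 3300.
Signed: MSB=1 → 3300 − 4096 = -796.

unsigned = 3300, signed = -796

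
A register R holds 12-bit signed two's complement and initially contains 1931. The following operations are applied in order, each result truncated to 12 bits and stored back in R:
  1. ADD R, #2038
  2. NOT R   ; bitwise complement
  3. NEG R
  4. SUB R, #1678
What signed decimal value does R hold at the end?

-1804

Start: R = 1931 = 011110001011.
R = 1931 + 2038 = 3969; wraps to -127 = 111110000001
R = NOT 111110000001 = 000001111110 = 126
R = −(126) = -126 = 111110000010
R = -126 − 1678 = -1804 = 100011110100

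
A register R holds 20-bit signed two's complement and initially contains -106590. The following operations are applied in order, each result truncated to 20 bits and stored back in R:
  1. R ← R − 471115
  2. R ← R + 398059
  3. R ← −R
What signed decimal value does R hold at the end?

Start: R = -106590 = 11100101111110100010.
R = -106590 − 471115 = -577705; wraps to 470871 = 01110010111101010111
R = 470871 + 398059 = 868930; wraps to -179646 = 11010100001001000010
R = −(-179646) = 179646 = 00101011110110111110

179646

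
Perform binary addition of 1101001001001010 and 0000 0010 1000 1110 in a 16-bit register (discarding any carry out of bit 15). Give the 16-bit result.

1101010011011000

  1101001001001010
+ 0000001010001110
= 1101010011011000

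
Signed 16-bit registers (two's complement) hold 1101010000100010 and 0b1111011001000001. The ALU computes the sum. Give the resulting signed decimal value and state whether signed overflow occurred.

-13725; no overflow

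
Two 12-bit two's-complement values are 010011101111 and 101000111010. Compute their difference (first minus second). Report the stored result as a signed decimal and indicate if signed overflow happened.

-1355; overflow

010011101111 = 1263 (signed)
101000111010 = -1478 (signed)
Subtract via negate-and-add: invert 101000111010 + 1 = 010111000110 (i.e. 1478).
  010011101111
+ 010111000110
= 101010110101
Result 101010110101: MSB = 1 → 2741 − 4096 = -1355.
Both addends (after negating the subtrahend) are non-negative but the stored result is negative: signed overflow. The true value 1263 − (-1478) = 2741 lies outside [-2048, 2047].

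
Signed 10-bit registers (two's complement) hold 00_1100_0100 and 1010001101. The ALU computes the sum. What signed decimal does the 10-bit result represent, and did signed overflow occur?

00_1100_0100 → 0011000100 = 196 (signed)
1010001101 = -371 (signed)
  0011000100
+ 1010001101
= 1101010001
Result 1101010001: MSB = 1 → 849 − 1024 = -175.
Addends have opposite signs, so signed overflow cannot occur.

-175; no overflow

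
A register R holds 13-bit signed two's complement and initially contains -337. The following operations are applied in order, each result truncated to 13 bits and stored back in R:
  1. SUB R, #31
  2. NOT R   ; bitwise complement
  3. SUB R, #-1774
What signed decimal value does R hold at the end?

Start: R = -337 = 1111010101111.
R = -337 − 31 = -368 = 1111010010000
R = NOT 1111010010000 = 0000101101111 = 367
R = 367 − (-1774) = 2141 = 0100001011101

2141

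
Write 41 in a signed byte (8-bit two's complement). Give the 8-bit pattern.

00101001

41 is non-negative, so write it directly in 8 bits: 00101001.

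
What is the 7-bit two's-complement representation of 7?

0000111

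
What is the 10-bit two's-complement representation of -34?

1111011110

|-34| = 34 = 0000100010 in 10 bits.
Invert the bits: 1111011101. Add 1: 1111011110.
Check: 1111011110 reads as 990 − 1024 = -34.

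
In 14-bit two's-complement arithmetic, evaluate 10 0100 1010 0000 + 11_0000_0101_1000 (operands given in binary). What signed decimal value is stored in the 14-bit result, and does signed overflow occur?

10 0100 1010 0000 → 10010010100000 = -7008 (signed)
11_0000_0101_1000 → 11000001011000 = -4008 (signed)
  10010010100000
+ 11000001011000
= 01010011111000  (discard carry-out 1)
Result 01010011111000: MSB = 0 → value 5368.
Both addends are negative but the stored result is non-negative: signed overflow. The true value -7008 + (-4008) = -11016 lies outside [-8192, 8191].

5368; overflow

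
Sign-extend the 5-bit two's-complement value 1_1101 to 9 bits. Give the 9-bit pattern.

111111101

MSB of 11101 is 1; replicate it into the new high bits.
1111|11101 → 111111101 (still -3).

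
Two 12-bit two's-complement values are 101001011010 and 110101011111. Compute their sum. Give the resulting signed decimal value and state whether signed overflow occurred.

101001011010 = -1446 (signed)
110101011111 = -673 (signed)
  101001011010
+ 110101011111
= 011110111001  (discard carry-out 1)
Result 011110111001: MSB = 0 → value 1977.
Both addends are negative but the stored result is non-negative: signed overflow. The true value -1446 + (-673) = -2119 lies outside [-2048, 2047].

1977; overflow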